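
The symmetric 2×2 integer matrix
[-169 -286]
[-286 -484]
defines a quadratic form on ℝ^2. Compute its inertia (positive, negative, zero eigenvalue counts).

Answer: (0, 1, 1)

Derivation:
step 0: pivot -169 → sign −
step 1: row/col 1 already zero → sign 0
signature = (0, 1, 1)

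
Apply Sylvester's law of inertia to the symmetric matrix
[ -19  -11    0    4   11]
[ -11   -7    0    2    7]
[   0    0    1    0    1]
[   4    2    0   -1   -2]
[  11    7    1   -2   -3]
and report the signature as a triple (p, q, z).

step 0: pivot -19 → sign −
step 1: pivot -12/19 → sign −
step 2: pivot 1 → sign +
step 3: pivot 3 → sign +
step 4: row/col 4 already zero → sign 0
signature = (2, 2, 1)

Answer: (2, 2, 1)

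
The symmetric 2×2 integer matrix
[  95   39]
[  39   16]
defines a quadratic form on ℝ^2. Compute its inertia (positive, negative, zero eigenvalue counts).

step 0: pivot 95 → sign +
step 1: pivot -1/95 → sign −
signature = (1, 1, 0)

Answer: (1, 1, 0)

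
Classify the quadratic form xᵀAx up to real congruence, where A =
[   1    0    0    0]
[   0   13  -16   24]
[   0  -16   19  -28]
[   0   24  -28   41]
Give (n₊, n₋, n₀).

step 0: pivot 1 → sign +
step 1: pivot 13 → sign +
step 2: pivot -9/13 → sign −
step 3: pivot 1/9 → sign +
signature = (3, 1, 0)

Answer: (3, 1, 0)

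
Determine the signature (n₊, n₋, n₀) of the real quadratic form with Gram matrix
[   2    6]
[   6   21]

Answer: (2, 0, 0)

Derivation:
step 0: pivot 2 → sign +
step 1: pivot 3 → sign +
signature = (2, 0, 0)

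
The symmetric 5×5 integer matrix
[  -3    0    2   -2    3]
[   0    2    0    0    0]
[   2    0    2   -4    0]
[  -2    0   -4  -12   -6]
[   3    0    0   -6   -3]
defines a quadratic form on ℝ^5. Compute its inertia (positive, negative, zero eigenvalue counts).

step 0: pivot -3 → sign −
step 1: pivot 2 → sign +
step 2: pivot 10/3 → sign +
step 3: pivot -96/5 → sign −
step 4: row/col 4 already zero → sign 0
signature = (2, 2, 1)

Answer: (2, 2, 1)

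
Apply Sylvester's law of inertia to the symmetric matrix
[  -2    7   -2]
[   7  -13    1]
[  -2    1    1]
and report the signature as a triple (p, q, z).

Answer: (1, 2, 0)

Derivation:
step 0: pivot -2 → sign −
step 1: pivot 23/2 → sign +
step 2: pivot -3/23 → sign −
signature = (1, 2, 0)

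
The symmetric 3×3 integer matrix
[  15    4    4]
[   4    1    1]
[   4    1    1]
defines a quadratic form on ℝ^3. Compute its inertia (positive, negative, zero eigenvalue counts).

step 0: pivot 15 → sign +
step 1: pivot -1/15 → sign −
step 2: row/col 2 already zero → sign 0
signature = (1, 1, 1)

Answer: (1, 1, 1)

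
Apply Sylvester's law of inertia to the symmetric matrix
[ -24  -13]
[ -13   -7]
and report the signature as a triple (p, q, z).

step 0: pivot -24 → sign −
step 1: pivot 1/24 → sign +
signature = (1, 1, 0)

Answer: (1, 1, 0)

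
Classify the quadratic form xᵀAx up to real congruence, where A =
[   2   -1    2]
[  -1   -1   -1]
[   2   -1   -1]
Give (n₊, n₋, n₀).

Answer: (1, 2, 0)

Derivation:
step 0: pivot 2 → sign +
step 1: pivot -3/2 → sign −
step 2: pivot -3 → sign −
signature = (1, 2, 0)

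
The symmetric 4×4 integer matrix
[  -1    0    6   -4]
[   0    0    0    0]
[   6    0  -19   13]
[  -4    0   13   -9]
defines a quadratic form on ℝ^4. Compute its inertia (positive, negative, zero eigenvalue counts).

step 0: pivot -1 → sign −
step 1: pivot 17 → sign +
step 2: pivot -2/17 → sign −
step 3: row/col 3 already zero → sign 0
signature = (1, 2, 1)

Answer: (1, 2, 1)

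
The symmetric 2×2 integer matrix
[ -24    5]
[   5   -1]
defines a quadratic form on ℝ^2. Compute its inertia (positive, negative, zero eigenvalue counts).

Answer: (1, 1, 0)

Derivation:
step 0: pivot -24 → sign −
step 1: pivot 1/24 → sign +
signature = (1, 1, 0)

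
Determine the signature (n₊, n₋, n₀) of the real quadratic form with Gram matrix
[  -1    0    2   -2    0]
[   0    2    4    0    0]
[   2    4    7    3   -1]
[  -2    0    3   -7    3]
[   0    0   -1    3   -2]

Answer: (2, 3, 0)

Derivation:
step 0: pivot -1 → sign −
step 1: pivot 2 → sign +
step 2: pivot 3 → sign +
step 3: pivot -10/3 → sign −
step 4: pivot -1/5 → sign −
signature = (2, 3, 0)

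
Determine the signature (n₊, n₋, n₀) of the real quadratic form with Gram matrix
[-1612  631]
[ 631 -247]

Answer: (0, 2, 0)

Derivation:
step 0: pivot -1612 → sign −
step 1: pivot -3/1612 → sign −
signature = (0, 2, 0)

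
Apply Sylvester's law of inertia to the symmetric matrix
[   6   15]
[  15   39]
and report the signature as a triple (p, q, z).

step 0: pivot 6 → sign +
step 1: pivot 3/2 → sign +
signature = (2, 0, 0)

Answer: (2, 0, 0)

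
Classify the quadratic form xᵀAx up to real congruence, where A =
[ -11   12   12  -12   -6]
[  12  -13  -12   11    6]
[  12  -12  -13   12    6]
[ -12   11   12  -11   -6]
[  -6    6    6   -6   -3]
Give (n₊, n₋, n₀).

step 0: pivot -11 → sign −
step 1: pivot 1/11 → sign +
step 2: pivot -13 → sign −
step 3: pivot -22/13 → sign −
step 4: pivot 3/11 → sign +
signature = (2, 3, 0)

Answer: (2, 3, 0)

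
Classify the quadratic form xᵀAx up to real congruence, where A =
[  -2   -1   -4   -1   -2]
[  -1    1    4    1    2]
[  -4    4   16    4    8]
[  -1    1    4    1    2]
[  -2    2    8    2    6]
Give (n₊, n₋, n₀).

step 0: pivot -2 → sign −
step 1: pivot 3/2 → sign +
step 2: pivot 2 → sign +
step 3: row/col 3 already zero → sign 0
step 4: row/col 4 already zero → sign 0
signature = (2, 1, 2)

Answer: (2, 1, 2)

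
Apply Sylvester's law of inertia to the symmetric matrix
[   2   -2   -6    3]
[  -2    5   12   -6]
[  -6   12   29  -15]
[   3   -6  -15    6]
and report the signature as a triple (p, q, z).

step 0: pivot 2 → sign +
step 1: pivot 3 → sign +
step 2: pivot -1 → sign −
step 3: pivot -3/2 → sign −
signature = (2, 2, 0)

Answer: (2, 2, 0)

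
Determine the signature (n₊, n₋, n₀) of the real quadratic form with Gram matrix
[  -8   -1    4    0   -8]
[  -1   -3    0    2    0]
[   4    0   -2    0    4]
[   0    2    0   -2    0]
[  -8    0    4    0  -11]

Answer: (1, 4, 0)

Derivation:
step 0: pivot -8 → sign −
step 1: pivot -23/8 → sign −
step 2: pivot 2/23 → sign +
step 3: pivot -2 → sign −
step 4: pivot -3 → sign −
signature = (1, 4, 0)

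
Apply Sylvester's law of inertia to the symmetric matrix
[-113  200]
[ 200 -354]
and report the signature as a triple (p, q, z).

Answer: (0, 2, 0)

Derivation:
step 0: pivot -113 → sign −
step 1: pivot -2/113 → sign −
signature = (0, 2, 0)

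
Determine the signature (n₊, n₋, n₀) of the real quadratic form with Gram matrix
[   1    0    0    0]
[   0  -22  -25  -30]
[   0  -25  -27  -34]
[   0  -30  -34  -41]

Answer: (2, 2, 0)

Derivation:
step 0: pivot 1 → sign +
step 1: pivot -22 → sign −
step 2: pivot 31/22 → sign +
step 3: pivot -3/31 → sign −
signature = (2, 2, 0)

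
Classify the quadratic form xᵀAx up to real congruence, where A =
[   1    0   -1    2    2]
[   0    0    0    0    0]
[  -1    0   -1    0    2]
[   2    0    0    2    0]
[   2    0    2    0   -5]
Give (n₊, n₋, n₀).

Answer: (1, 2, 2)

Derivation:
step 0: pivot 1 → sign +
step 1: pivot -2 → sign −
step 2: pivot -1 → sign −
step 3: row/col 3 already zero → sign 0
step 4: row/col 4 already zero → sign 0
signature = (1, 2, 2)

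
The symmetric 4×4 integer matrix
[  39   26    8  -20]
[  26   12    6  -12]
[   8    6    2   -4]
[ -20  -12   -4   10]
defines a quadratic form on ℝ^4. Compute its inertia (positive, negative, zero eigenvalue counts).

Answer: (2, 2, 0)

Derivation:
step 0: pivot 39 → sign +
step 1: pivot -16/3 → sign −
step 2: pivot 23/52 → sign +
step 3: pivot -2/23 → sign −
signature = (2, 2, 0)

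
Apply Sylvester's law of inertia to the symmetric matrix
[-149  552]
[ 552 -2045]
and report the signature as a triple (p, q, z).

step 0: pivot -149 → sign −
step 1: pivot -1/149 → sign −
signature = (0, 2, 0)

Answer: (0, 2, 0)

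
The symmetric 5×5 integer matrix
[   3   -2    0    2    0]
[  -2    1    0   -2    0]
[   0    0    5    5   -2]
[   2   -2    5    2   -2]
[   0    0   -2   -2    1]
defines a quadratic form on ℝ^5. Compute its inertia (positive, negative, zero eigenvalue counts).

Answer: (3, 2, 0)

Derivation:
step 0: pivot 3 → sign +
step 1: pivot -1/3 → sign −
step 2: pivot 5 → sign +
step 3: pivot -3 → sign −
step 4: pivot 1/5 → sign +
signature = (3, 2, 0)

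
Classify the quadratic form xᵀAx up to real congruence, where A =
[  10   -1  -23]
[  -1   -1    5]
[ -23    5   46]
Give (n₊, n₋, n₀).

Answer: (1, 2, 0)

Derivation:
step 0: pivot 10 → sign +
step 1: pivot -11/10 → sign −
step 2: pivot -3/11 → sign −
signature = (1, 2, 0)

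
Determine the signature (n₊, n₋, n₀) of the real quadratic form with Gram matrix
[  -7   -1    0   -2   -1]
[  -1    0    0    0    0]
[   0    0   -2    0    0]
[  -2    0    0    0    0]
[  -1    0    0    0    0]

step 0: pivot -7 → sign −
step 1: pivot 1/7 → sign +
step 2: pivot -2 → sign −
step 3: row/col 3 already zero → sign 0
step 4: row/col 4 already zero → sign 0
signature = (1, 2, 2)

Answer: (1, 2, 2)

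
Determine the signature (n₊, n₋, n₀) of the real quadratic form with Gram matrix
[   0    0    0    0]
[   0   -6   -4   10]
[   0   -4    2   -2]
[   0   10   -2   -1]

step 0: pivot -6 → sign −
step 1: pivot 14/3 → sign +
step 2: pivot -3/7 → sign −
step 3: row/col 3 already zero → sign 0
signature = (1, 2, 1)

Answer: (1, 2, 1)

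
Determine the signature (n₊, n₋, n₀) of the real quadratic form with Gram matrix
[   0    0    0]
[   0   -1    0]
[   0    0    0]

Answer: (0, 1, 2)

Derivation:
step 0: pivot -1 → sign −
step 1: row/col 1 already zero → sign 0
step 2: row/col 2 already zero → sign 0
signature = (0, 1, 2)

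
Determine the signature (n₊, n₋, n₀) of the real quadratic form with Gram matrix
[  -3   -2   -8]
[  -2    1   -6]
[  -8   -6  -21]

step 0: pivot -3 → sign −
step 1: pivot 7/3 → sign +
step 2: pivot 1/7 → sign +
signature = (2, 1, 0)

Answer: (2, 1, 0)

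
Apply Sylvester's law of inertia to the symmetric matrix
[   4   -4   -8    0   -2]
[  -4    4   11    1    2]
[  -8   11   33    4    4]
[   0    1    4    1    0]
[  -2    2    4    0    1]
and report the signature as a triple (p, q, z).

step 0: pivot 4 → sign +
step 1: pivot 17 → sign +
step 2: pivot -9/17 → sign −
step 3: pivot 2/9 → sign +
step 4: row/col 4 already zero → sign 0
signature = (3, 1, 1)

Answer: (3, 1, 1)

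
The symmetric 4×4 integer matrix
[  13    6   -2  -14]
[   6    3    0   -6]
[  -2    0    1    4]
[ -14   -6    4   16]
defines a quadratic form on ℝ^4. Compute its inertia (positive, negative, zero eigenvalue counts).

Answer: (2, 1, 1)

Derivation:
step 0: pivot 13 → sign +
step 1: pivot 3/13 → sign +
step 2: pivot -3 → sign −
step 3: row/col 3 already zero → sign 0
signature = (2, 1, 1)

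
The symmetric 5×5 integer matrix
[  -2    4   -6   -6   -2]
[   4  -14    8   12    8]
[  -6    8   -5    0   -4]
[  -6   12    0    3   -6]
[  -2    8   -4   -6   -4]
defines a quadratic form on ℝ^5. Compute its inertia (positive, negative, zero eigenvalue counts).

Answer: (2, 3, 0)

Derivation:
step 0: pivot -2 → sign −
step 1: pivot -6 → sign −
step 2: pivot 47/3 → sign +
step 3: pivot 15/47 → sign +
step 4: pivot -6/5 → sign −
signature = (2, 3, 0)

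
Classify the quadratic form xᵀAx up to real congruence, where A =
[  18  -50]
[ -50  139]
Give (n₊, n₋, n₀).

step 0: pivot 18 → sign +
step 1: pivot 1/9 → sign +
signature = (2, 0, 0)

Answer: (2, 0, 0)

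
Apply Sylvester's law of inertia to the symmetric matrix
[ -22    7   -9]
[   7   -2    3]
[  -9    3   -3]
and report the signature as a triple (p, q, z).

Answer: (2, 1, 0)

Derivation:
step 0: pivot -22 → sign −
step 1: pivot 5/22 → sign +
step 2: pivot 3/5 → sign +
signature = (2, 1, 0)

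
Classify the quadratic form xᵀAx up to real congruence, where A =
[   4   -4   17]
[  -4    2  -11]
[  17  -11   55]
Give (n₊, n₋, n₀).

Answer: (2, 1, 0)

Derivation:
step 0: pivot 4 → sign +
step 1: pivot -2 → sign −
step 2: pivot 3/4 → sign +
signature = (2, 1, 0)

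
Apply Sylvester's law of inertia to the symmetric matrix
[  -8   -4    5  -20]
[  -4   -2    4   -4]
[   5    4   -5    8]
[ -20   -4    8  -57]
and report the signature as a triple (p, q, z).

step 0: pivot -8 → sign −
step 1: pivot -15/8 → sign −
step 2: pivot 6/5 → sign +
step 3: pivot -1 → sign −
signature = (1, 3, 0)

Answer: (1, 3, 0)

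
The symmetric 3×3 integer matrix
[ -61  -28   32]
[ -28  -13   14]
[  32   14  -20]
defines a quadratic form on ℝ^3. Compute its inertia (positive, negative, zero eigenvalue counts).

step 0: pivot -61 → sign −
step 1: pivot -9/61 → sign −
step 2: row/col 2 already zero → sign 0
signature = (0, 2, 1)

Answer: (0, 2, 1)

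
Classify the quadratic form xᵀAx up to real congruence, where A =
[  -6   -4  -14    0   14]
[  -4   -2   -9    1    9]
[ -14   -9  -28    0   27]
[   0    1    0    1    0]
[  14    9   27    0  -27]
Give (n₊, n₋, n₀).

step 0: pivot -6 → sign −
step 1: pivot 2/3 → sign +
step 2: pivot 9/2 → sign +
step 3: pivot -5/9 → sign −
step 4: pivot -6/5 → sign −
signature = (2, 3, 0)

Answer: (2, 3, 0)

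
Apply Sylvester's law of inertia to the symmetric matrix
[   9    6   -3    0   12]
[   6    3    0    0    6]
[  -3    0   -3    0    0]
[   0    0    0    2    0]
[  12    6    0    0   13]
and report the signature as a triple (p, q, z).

step 0: pivot 9 → sign +
step 1: pivot -1 → sign −
step 2: pivot 2 → sign +
step 3: pivot 1 → sign +
step 4: row/col 4 already zero → sign 0
signature = (3, 1, 1)

Answer: (3, 1, 1)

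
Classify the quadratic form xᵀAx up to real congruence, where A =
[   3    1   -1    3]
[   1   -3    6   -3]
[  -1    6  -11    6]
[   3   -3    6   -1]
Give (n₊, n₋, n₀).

step 0: pivot 3 → sign +
step 1: pivot -10/3 → sign −
step 2: pivot 7/10 → sign +
step 3: pivot 2/7 → sign +
signature = (3, 1, 0)

Answer: (3, 1, 0)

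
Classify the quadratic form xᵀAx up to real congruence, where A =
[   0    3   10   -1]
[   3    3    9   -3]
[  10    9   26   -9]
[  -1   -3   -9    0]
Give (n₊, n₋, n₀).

step 0: pivot 3 → sign +
step 1: pivot -3 → sign −
step 2: pivot -2/3 → sign −
step 3: pivot -1 → sign −
signature = (1, 3, 0)

Answer: (1, 3, 0)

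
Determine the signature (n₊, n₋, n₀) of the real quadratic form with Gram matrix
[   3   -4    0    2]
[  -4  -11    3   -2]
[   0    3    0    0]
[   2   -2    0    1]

Answer: (2, 2, 0)

Derivation:
step 0: pivot 3 → sign +
step 1: pivot -49/3 → sign −
step 2: pivot 27/49 → sign +
step 3: pivot -1/3 → sign −
signature = (2, 2, 0)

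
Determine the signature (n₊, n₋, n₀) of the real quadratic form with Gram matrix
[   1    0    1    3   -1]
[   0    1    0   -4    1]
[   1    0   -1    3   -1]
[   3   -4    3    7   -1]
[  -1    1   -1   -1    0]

Answer: (2, 2, 1)

Derivation:
step 0: pivot 1 → sign +
step 1: pivot 1 → sign +
step 2: pivot -2 → sign −
step 3: pivot -18 → sign −
step 4: row/col 4 already zero → sign 0
signature = (2, 2, 1)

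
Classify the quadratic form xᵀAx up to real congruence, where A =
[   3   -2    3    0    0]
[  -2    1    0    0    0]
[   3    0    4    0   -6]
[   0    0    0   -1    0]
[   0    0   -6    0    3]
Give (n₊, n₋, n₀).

Answer: (3, 2, 0)

Derivation:
step 0: pivot 3 → sign +
step 1: pivot -1/3 → sign −
step 2: pivot 13 → sign +
step 3: pivot -1 → sign −
step 4: pivot 3/13 → sign +
signature = (3, 2, 0)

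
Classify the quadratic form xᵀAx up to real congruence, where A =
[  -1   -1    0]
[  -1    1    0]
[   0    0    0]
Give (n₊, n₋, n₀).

Answer: (1, 1, 1)

Derivation:
step 0: pivot -1 → sign −
step 1: pivot 2 → sign +
step 2: row/col 2 already zero → sign 0
signature = (1, 1, 1)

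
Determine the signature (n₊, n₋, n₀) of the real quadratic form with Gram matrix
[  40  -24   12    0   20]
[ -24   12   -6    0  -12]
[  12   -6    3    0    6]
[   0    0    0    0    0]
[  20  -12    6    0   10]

Answer: (1, 1, 3)

Derivation:
step 0: pivot 40 → sign +
step 1: pivot -12/5 → sign −
step 2: row/col 2 already zero → sign 0
step 3: row/col 3 already zero → sign 0
step 4: row/col 4 already zero → sign 0
signature = (1, 1, 3)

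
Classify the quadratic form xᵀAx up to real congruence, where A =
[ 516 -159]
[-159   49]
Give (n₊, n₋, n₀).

step 0: pivot 516 → sign +
step 1: pivot 1/172 → sign +
signature = (2, 0, 0)

Answer: (2, 0, 0)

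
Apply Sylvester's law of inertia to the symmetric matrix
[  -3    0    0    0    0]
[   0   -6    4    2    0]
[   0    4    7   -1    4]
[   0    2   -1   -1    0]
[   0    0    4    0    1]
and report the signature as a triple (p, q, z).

step 0: pivot -3 → sign −
step 1: pivot -6 → sign −
step 2: pivot 29/3 → sign +
step 3: pivot -10/29 → sign −
step 4: pivot -3/5 → sign −
signature = (1, 4, 0)

Answer: (1, 4, 0)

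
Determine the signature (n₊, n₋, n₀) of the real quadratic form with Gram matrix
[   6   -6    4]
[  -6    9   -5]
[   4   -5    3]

Answer: (2, 0, 1)

Derivation:
step 0: pivot 6 → sign +
step 1: pivot 3 → sign +
step 2: row/col 2 already zero → sign 0
signature = (2, 0, 1)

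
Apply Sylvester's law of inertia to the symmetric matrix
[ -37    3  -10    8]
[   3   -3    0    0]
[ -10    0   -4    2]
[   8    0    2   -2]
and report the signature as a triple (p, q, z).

Answer: (0, 3, 1)

Derivation:
step 0: pivot -37 → sign −
step 1: pivot -102/37 → sign −
step 2: pivot -18/17 → sign −
step 3: row/col 3 already zero → sign 0
signature = (0, 3, 1)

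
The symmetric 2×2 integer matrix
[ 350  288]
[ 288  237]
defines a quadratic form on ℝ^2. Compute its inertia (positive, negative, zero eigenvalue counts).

Answer: (2, 0, 0)

Derivation:
step 0: pivot 350 → sign +
step 1: pivot 3/175 → sign +
signature = (2, 0, 0)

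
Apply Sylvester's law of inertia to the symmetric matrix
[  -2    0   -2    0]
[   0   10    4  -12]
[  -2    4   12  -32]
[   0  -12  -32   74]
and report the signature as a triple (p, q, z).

Answer: (2, 2, 0)

Derivation:
step 0: pivot -2 → sign −
step 1: pivot 10 → sign +
step 2: pivot 62/5 → sign +
step 3: pivot -2/31 → sign −
signature = (2, 2, 0)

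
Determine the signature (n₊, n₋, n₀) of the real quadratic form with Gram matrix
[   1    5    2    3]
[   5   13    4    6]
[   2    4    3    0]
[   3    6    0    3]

Answer: (2, 2, 0)

Derivation:
step 0: pivot 1 → sign +
step 1: pivot -12 → sign −
step 2: pivot 2 → sign +
step 3: pivot -3/8 → sign −
signature = (2, 2, 0)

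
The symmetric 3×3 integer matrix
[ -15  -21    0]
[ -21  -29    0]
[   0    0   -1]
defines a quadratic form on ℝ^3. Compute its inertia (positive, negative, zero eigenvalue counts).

step 0: pivot -15 → sign −
step 1: pivot 2/5 → sign +
step 2: pivot -1 → sign −
signature = (1, 2, 0)

Answer: (1, 2, 0)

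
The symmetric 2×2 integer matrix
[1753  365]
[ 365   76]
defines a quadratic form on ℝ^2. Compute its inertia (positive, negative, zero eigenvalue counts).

step 0: pivot 1753 → sign +
step 1: pivot 3/1753 → sign +
signature = (2, 0, 0)

Answer: (2, 0, 0)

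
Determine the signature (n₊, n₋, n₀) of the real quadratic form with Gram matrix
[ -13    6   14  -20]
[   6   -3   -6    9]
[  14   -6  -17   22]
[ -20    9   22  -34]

step 0: pivot -13 → sign −
step 1: pivot -3/13 → sign −
step 2: pivot -1 → sign −
step 3: pivot -3 → sign −
signature = (0, 4, 0)

Answer: (0, 4, 0)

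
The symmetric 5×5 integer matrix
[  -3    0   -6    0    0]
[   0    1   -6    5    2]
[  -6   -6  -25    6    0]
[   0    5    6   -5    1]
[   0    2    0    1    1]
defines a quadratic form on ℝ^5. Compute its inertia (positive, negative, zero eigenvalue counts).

step 0: pivot -3 → sign −
step 1: pivot 1 → sign +
step 2: pivot -49 → sign −
step 3: pivot -174/49 → sign −
step 4: pivot -3/58 → sign −
signature = (1, 4, 0)

Answer: (1, 4, 0)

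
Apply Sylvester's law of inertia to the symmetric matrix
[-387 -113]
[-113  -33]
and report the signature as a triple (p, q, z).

step 0: pivot -387 → sign −
step 1: pivot -2/387 → sign −
signature = (0, 2, 0)

Answer: (0, 2, 0)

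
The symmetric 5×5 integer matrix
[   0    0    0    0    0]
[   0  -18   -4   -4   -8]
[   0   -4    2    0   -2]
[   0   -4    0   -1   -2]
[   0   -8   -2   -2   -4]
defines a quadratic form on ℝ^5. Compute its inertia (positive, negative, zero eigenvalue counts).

Answer: (1, 3, 1)

Derivation:
step 0: pivot -18 → sign −
step 1: pivot 26/9 → sign +
step 2: pivot -5/13 → sign −
step 3: pivot -2/5 → sign −
step 4: row/col 4 already zero → sign 0
signature = (1, 3, 1)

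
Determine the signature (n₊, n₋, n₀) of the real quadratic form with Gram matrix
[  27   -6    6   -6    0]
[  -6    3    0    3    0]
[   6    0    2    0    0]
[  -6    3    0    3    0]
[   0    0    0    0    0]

Answer: (2, 1, 2)

Derivation:
step 0: pivot 27 → sign +
step 1: pivot 5/3 → sign +
step 2: pivot -2/5 → sign −
step 3: row/col 3 already zero → sign 0
step 4: row/col 4 already zero → sign 0
signature = (2, 1, 2)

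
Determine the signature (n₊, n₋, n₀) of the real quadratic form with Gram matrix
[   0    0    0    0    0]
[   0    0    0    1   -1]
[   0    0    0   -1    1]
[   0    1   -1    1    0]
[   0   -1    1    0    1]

Answer: (2, 1, 2)

Derivation:
step 0: pivot 1 → sign +
step 1: pivot -1 → sign −
step 2: pivot 2 → sign +
step 3: row/col 3 already zero → sign 0
step 4: row/col 4 already zero → sign 0
signature = (2, 1, 2)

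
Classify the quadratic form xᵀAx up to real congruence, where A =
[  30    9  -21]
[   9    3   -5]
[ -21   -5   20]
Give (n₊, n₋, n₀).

step 0: pivot 30 → sign +
step 1: pivot 3/10 → sign +
step 2: pivot -1/3 → sign −
signature = (2, 1, 0)

Answer: (2, 1, 0)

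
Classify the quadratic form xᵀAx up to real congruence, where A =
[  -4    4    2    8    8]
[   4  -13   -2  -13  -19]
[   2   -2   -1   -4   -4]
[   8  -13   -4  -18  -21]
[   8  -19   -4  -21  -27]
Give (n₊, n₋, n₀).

Answer: (2, 2, 1)

Derivation:
step 0: pivot -4 → sign −
step 1: pivot -9 → sign −
step 2: pivot 7/9 → sign +
step 3: pivot 6/7 → sign +
step 4: row/col 4 already zero → sign 0
signature = (2, 2, 1)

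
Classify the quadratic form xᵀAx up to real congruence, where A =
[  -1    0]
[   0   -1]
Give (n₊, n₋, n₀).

Answer: (0, 2, 0)

Derivation:
step 0: pivot -1 → sign −
step 1: pivot -1 → sign −
signature = (0, 2, 0)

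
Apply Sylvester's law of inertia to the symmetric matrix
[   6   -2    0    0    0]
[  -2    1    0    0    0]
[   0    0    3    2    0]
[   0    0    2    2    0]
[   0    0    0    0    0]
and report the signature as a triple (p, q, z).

step 0: pivot 6 → sign +
step 1: pivot 1/3 → sign +
step 2: pivot 3 → sign +
step 3: pivot 2/3 → sign +
step 4: row/col 4 already zero → sign 0
signature = (4, 0, 1)

Answer: (4, 0, 1)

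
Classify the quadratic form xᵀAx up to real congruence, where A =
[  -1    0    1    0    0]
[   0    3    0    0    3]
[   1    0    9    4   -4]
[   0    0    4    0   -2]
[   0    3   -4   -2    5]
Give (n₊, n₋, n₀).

Answer: (3, 2, 0)

Derivation:
step 0: pivot -1 → sign −
step 1: pivot 3 → sign +
step 2: pivot 10 → sign +
step 3: pivot -8/5 → sign −
step 4: pivot 1/2 → sign +
signature = (3, 2, 0)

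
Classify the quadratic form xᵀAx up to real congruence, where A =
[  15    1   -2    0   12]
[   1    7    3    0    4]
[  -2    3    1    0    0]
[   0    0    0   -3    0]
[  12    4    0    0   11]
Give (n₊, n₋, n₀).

Answer: (2, 3, 0)

Derivation:
step 0: pivot 15 → sign +
step 1: pivot 104/15 → sign +
step 2: pivot -71/104 → sign −
step 3: pivot -3 → sign −
step 4: pivot -3/71 → sign −
signature = (2, 3, 0)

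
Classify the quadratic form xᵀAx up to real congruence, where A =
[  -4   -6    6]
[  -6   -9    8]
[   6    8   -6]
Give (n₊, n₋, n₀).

step 0: pivot -4 → sign −
step 1: pivot 3 → sign +
step 2: pivot -1/3 → sign −
signature = (1, 2, 0)

Answer: (1, 2, 0)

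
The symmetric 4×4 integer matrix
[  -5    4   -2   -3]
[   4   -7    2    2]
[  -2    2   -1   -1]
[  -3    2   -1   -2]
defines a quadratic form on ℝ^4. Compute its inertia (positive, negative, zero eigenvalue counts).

Answer: (0, 3, 1)

Derivation:
step 0: pivot -5 → sign −
step 1: pivot -19/5 → sign −
step 2: pivot -3/19 → sign −
step 3: row/col 3 already zero → sign 0
signature = (0, 3, 1)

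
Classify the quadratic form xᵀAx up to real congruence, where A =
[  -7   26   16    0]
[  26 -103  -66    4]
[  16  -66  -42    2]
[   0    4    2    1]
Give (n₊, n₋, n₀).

Answer: (2, 2, 0)

Derivation:
step 0: pivot -7 → sign −
step 1: pivot -45/7 → sign −
step 2: pivot 58/45 → sign +
step 3: pivot 3/29 → sign +
signature = (2, 2, 0)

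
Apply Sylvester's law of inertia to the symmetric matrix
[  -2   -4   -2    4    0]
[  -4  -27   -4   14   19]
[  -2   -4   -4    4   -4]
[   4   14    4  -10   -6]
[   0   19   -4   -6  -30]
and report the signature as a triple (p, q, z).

Answer: (0, 5, 0)

Derivation:
step 0: pivot -2 → sign −
step 1: pivot -19 → sign −
step 2: pivot -2 → sign −
step 3: pivot -2/19 → sign −
step 4: pivot -3 → sign −
signature = (0, 5, 0)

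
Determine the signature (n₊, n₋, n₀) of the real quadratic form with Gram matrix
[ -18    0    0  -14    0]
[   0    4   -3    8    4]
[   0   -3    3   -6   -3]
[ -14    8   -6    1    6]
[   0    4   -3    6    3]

step 0: pivot -18 → sign −
step 1: pivot 4 → sign +
step 2: pivot 3/4 → sign +
step 3: pivot -37/9 → sign −
step 4: pivot -1/37 → sign −
signature = (2, 3, 0)

Answer: (2, 3, 0)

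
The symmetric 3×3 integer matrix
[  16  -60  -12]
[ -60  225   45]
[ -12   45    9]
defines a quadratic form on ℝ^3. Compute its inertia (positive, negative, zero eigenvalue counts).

step 0: pivot 16 → sign +
step 1: row/col 1 already zero → sign 0
step 2: row/col 2 already zero → sign 0
signature = (1, 0, 2)

Answer: (1, 0, 2)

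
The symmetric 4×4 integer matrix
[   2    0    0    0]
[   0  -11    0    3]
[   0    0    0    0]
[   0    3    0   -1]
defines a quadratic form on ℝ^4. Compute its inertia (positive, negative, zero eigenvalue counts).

Answer: (1, 2, 1)

Derivation:
step 0: pivot 2 → sign +
step 1: pivot -11 → sign −
step 2: pivot -2/11 → sign −
step 3: row/col 3 already zero → sign 0
signature = (1, 2, 1)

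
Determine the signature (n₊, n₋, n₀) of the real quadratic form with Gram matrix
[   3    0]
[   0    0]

step 0: pivot 3 → sign +
step 1: row/col 1 already zero → sign 0
signature = (1, 0, 1)

Answer: (1, 0, 1)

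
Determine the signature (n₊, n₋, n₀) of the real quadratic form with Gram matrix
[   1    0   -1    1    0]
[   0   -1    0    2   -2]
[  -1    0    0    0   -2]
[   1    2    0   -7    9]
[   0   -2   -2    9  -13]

Answer: (1, 4, 0)

Derivation:
step 0: pivot 1 → sign +
step 1: pivot -1 → sign −
step 2: pivot -1 → sign −
step 3: pivot -3 → sign −
step 4: pivot -2 → sign −
signature = (1, 4, 0)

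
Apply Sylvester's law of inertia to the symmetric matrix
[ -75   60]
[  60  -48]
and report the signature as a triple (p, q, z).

step 0: pivot -75 → sign −
step 1: row/col 1 already zero → sign 0
signature = (0, 1, 1)

Answer: (0, 1, 1)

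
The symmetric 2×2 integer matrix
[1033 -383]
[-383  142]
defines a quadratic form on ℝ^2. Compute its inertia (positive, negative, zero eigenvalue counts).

Answer: (1, 1, 0)

Derivation:
step 0: pivot 1033 → sign +
step 1: pivot -3/1033 → sign −
signature = (1, 1, 0)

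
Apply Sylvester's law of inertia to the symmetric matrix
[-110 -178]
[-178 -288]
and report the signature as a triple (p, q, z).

step 0: pivot -110 → sign −
step 1: pivot 2/55 → sign +
signature = (1, 1, 0)

Answer: (1, 1, 0)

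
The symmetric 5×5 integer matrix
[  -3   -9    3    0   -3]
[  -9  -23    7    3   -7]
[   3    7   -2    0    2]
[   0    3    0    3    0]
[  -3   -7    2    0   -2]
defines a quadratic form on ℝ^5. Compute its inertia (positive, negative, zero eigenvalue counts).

step 0: pivot -3 → sign −
step 1: pivot 4 → sign +
step 2: pivot 3/4 → sign +
step 3: pivot -3 → sign −
step 4: row/col 4 already zero → sign 0
signature = (2, 2, 1)

Answer: (2, 2, 1)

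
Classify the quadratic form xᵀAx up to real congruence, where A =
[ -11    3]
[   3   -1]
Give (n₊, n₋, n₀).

Answer: (0, 2, 0)

Derivation:
step 0: pivot -11 → sign −
step 1: pivot -2/11 → sign −
signature = (0, 2, 0)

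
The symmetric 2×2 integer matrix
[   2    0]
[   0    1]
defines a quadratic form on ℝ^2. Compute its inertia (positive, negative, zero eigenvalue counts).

step 0: pivot 2 → sign +
step 1: pivot 1 → sign +
signature = (2, 0, 0)

Answer: (2, 0, 0)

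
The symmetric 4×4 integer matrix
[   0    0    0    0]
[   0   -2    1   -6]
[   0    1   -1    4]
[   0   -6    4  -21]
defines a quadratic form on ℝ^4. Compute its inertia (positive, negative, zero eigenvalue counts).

Answer: (0, 3, 1)

Derivation:
step 0: pivot -2 → sign −
step 1: pivot -1/2 → sign −
step 2: pivot -1 → sign −
step 3: row/col 3 already zero → sign 0
signature = (0, 3, 1)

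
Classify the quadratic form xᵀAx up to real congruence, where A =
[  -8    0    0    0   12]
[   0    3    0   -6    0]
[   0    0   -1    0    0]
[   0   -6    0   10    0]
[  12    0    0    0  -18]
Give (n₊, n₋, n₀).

step 0: pivot -8 → sign −
step 1: pivot 3 → sign +
step 2: pivot -1 → sign −
step 3: pivot -2 → sign −
step 4: row/col 4 already zero → sign 0
signature = (1, 3, 1)

Answer: (1, 3, 1)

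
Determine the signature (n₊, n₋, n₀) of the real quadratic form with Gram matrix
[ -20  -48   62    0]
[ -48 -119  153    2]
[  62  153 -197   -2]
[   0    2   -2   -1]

step 0: pivot -20 → sign −
step 1: pivot -19/5 → sign −
step 2: pivot -3/19 → sign −
step 3: pivot 1/3 → sign +
signature = (1, 3, 0)

Answer: (1, 3, 0)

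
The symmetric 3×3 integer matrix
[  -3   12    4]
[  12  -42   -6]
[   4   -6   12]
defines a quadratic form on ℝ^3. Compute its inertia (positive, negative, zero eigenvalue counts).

Answer: (2, 1, 0)

Derivation:
step 0: pivot -3 → sign −
step 1: pivot 6 → sign +
step 2: pivot 2/3 → sign +
signature = (2, 1, 0)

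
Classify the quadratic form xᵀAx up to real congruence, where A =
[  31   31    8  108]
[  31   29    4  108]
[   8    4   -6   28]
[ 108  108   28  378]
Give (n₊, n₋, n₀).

step 0: pivot 31 → sign +
step 1: pivot -2 → sign −
step 2: pivot -2/31 → sign −
step 3: pivot 2 → sign +
signature = (2, 2, 0)

Answer: (2, 2, 0)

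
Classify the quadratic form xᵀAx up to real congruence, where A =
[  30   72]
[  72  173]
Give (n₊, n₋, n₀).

step 0: pivot 30 → sign +
step 1: pivot 1/5 → sign +
signature = (2, 0, 0)

Answer: (2, 0, 0)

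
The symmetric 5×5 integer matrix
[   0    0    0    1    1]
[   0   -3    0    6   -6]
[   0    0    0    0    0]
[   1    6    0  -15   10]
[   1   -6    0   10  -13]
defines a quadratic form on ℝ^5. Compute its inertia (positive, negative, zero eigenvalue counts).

Answer: (1, 2, 2)

Derivation:
step 0: pivot -3 → sign −
step 1: pivot -3 → sign −
step 2: pivot 1/3 → sign +
step 3: row/col 3 already zero → sign 0
step 4: row/col 4 already zero → sign 0
signature = (1, 2, 2)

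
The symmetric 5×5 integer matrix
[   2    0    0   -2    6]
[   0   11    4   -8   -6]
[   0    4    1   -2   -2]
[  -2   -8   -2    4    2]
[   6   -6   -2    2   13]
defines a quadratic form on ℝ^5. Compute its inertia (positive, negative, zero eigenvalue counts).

Answer: (2, 3, 0)

Derivation:
step 0: pivot 2 → sign +
step 1: pivot 11 → sign +
step 2: pivot -5/11 → sign −
step 3: pivot -2 → sign −
step 4: pivot -1/5 → sign −
signature = (2, 3, 0)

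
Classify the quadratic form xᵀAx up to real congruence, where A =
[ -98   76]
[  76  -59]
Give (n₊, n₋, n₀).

step 0: pivot -98 → sign −
step 1: pivot -3/49 → sign −
signature = (0, 2, 0)

Answer: (0, 2, 0)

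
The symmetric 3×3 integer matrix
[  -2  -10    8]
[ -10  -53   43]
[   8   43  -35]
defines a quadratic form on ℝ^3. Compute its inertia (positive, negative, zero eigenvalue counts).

step 0: pivot -2 → sign −
step 1: pivot -3 → sign −
step 2: row/col 2 already zero → sign 0
signature = (0, 2, 1)

Answer: (0, 2, 1)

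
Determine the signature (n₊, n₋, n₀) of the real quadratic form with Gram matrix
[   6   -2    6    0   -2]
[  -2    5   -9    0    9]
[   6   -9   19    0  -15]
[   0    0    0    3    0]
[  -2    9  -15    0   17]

Answer: (5, 0, 0)

Derivation:
step 0: pivot 6 → sign +
step 1: pivot 13/3 → sign +
step 2: pivot 22/13 → sign +
step 3: pivot 3 → sign +
step 4: pivot 2/11 → sign +
signature = (5, 0, 0)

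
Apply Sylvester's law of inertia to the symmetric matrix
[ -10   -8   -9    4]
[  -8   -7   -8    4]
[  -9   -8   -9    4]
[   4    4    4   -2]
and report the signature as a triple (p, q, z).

Answer: (1, 3, 0)

Derivation:
step 0: pivot -10 → sign −
step 1: pivot -3/5 → sign −
step 2: pivot 1/6 → sign +
step 3: pivot -2 → sign −
signature = (1, 3, 0)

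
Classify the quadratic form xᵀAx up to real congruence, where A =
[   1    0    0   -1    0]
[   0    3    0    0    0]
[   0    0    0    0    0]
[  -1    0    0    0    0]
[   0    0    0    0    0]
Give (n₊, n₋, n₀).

Answer: (2, 1, 2)

Derivation:
step 0: pivot 1 → sign +
step 1: pivot 3 → sign +
step 2: pivot -1 → sign −
step 3: row/col 3 already zero → sign 0
step 4: row/col 4 already zero → sign 0
signature = (2, 1, 2)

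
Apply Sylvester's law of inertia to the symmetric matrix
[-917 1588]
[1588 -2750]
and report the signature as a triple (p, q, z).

step 0: pivot -917 → sign −
step 1: pivot -6/917 → sign −
signature = (0, 2, 0)

Answer: (0, 2, 0)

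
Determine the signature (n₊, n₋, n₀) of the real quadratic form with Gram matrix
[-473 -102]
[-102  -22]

Answer: (0, 2, 0)

Derivation:
step 0: pivot -473 → sign −
step 1: pivot -2/473 → sign −
signature = (0, 2, 0)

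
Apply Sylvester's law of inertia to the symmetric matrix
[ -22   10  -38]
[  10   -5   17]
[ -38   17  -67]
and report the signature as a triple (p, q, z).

step 0: pivot -22 → sign −
step 1: pivot -5/11 → sign −
step 2: pivot -6/5 → sign −
signature = (0, 3, 0)

Answer: (0, 3, 0)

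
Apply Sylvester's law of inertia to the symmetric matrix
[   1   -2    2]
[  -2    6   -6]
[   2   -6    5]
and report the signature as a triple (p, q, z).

step 0: pivot 1 → sign +
step 1: pivot 2 → sign +
step 2: pivot -1 → sign −
signature = (2, 1, 0)

Answer: (2, 1, 0)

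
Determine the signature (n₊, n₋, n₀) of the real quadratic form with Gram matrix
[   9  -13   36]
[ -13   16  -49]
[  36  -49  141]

step 0: pivot 9 → sign +
step 1: pivot -25/9 → sign −
step 2: pivot 6/25 → sign +
signature = (2, 1, 0)

Answer: (2, 1, 0)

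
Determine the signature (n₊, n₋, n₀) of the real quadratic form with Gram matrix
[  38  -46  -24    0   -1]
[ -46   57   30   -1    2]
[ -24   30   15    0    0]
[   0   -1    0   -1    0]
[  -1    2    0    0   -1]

step 0: pivot 38 → sign +
step 1: pivot 25/19 → sign +
step 2: pivot -21/25 → sign −
step 3: pivot -8/7 → sign −
step 4: pivot 3/8 → sign +
signature = (3, 2, 0)

Answer: (3, 2, 0)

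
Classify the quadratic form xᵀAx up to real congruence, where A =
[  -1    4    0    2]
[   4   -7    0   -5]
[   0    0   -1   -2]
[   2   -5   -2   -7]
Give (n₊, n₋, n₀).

step 0: pivot -1 → sign −
step 1: pivot 9 → sign +
step 2: pivot -1 → sign −
step 3: row/col 3 already zero → sign 0
signature = (1, 2, 1)

Answer: (1, 2, 1)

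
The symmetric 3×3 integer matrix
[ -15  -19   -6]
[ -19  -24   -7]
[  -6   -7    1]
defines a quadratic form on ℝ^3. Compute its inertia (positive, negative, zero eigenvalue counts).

Answer: (1, 2, 0)

Derivation:
step 0: pivot -15 → sign −
step 1: pivot 1/15 → sign +
step 2: pivot -2 → sign −
signature = (1, 2, 0)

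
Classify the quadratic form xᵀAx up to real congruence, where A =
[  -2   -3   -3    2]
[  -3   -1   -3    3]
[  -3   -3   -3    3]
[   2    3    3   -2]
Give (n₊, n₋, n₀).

Answer: (2, 1, 1)

Derivation:
step 0: pivot -2 → sign −
step 1: pivot 7/2 → sign +
step 2: pivot 6/7 → sign +
step 3: row/col 3 already zero → sign 0
signature = (2, 1, 1)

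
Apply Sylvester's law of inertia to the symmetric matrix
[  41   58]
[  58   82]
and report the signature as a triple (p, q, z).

Answer: (1, 1, 0)

Derivation:
step 0: pivot 41 → sign +
step 1: pivot -2/41 → sign −
signature = (1, 1, 0)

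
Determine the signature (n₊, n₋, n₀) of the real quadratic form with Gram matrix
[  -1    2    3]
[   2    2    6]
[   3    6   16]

Answer: (2, 1, 0)

Derivation:
step 0: pivot -1 → sign −
step 1: pivot 6 → sign +
step 2: pivot 1 → sign +
signature = (2, 1, 0)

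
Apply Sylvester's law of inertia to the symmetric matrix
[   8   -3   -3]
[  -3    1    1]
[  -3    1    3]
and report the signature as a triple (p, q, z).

Answer: (2, 1, 0)

Derivation:
step 0: pivot 8 → sign +
step 1: pivot -1/8 → sign −
step 2: pivot 2 → sign +
signature = (2, 1, 0)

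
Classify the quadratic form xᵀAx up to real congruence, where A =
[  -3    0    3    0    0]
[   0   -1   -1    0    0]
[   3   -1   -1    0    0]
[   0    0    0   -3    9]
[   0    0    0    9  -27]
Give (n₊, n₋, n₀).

step 0: pivot -3 → sign −
step 1: pivot -1 → sign −
step 2: pivot 3 → sign +
step 3: pivot -3 → sign −
step 4: row/col 4 already zero → sign 0
signature = (1, 3, 1)

Answer: (1, 3, 1)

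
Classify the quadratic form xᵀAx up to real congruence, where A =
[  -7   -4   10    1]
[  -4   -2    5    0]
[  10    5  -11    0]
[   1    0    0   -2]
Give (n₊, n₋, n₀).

step 0: pivot -7 → sign −
step 1: pivot 2/7 → sign +
step 2: pivot 3/2 → sign +
step 3: pivot -3 → sign −
signature = (2, 2, 0)

Answer: (2, 2, 0)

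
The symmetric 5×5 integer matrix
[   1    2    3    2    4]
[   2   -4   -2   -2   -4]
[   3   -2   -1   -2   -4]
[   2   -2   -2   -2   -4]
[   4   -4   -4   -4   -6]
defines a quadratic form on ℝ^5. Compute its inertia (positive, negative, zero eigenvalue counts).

Answer: (3, 2, 0)

Derivation:
step 0: pivot 1 → sign +
step 1: pivot -8 → sign −
step 2: pivot -2 → sign −
step 3: pivot 1/2 → sign +
step 4: pivot 2 → sign +
signature = (3, 2, 0)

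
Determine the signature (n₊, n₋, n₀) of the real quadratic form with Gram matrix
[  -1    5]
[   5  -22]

step 0: pivot -1 → sign −
step 1: pivot 3 → sign +
signature = (1, 1, 0)

Answer: (1, 1, 0)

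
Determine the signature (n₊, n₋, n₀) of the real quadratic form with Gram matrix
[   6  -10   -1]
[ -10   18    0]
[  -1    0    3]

step 0: pivot 6 → sign +
step 1: pivot 4/3 → sign +
step 2: pivot 3/4 → sign +
signature = (3, 0, 0)

Answer: (3, 0, 0)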